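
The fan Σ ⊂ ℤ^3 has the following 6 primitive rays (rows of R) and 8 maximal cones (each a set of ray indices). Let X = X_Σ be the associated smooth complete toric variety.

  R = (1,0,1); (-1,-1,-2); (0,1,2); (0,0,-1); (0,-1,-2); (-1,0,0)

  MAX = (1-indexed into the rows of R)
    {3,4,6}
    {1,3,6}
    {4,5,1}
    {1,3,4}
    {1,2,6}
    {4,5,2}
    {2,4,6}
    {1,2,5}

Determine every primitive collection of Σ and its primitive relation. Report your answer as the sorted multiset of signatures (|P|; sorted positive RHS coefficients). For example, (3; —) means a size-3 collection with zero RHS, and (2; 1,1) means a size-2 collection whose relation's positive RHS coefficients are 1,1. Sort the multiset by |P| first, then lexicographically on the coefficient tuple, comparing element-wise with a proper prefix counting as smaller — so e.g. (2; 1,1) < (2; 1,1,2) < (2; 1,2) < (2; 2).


Minimal non-faces — 5 found among 6 rays, 8 max cones:

  P={3,5}:  v_{3} + v_{5} = 0  →  sig = (2; —)
  P={2,3}:  v_{2} + v_{3} = v_{6}  →  sig = (2; 1)
  P={5,6}:  v_{5} + v_{6} = v_{2}  →  sig = (2; 1)
  P={1,4,6}:  v_{1} + v_{4} + v_{6} = 0  →  sig = (3; —)
  P={1,2,4}:  v_{1} + v_{2} + v_{4} = v_{5}  →  sig = (3; 1)

Sorted signature multiset PRS(X):
{ (2; —),  (2; 1) ×2,  (3; —),  (3; 1) }


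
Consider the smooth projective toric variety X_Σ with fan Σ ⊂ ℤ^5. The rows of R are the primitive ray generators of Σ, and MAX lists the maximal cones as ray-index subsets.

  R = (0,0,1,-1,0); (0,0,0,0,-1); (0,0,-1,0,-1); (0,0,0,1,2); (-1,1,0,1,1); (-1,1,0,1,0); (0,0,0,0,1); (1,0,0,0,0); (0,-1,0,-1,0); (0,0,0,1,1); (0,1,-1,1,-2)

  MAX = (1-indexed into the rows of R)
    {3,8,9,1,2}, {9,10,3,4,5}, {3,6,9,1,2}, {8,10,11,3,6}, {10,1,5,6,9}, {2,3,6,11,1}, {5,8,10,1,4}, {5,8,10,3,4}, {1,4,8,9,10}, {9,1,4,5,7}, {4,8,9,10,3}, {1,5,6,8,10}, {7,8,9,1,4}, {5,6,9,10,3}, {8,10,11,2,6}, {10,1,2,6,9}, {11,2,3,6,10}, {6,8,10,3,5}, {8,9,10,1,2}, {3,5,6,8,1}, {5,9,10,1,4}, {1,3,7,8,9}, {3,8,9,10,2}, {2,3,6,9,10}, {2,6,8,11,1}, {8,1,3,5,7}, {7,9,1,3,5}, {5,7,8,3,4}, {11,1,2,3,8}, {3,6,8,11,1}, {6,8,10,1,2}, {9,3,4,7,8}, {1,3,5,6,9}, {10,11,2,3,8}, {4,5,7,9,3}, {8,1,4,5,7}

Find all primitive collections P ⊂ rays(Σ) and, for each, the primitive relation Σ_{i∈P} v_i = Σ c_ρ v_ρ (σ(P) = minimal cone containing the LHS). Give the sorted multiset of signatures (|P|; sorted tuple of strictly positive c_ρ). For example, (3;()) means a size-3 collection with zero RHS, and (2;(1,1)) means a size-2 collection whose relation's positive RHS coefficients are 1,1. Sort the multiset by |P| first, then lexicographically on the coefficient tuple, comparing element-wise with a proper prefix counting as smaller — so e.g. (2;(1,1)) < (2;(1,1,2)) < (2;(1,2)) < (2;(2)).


16 collections generate NE(X_Σ); each relation:

  • {2,7}:  v_{2} + v_{7} = 0  ⇒ sig = (2;())
  • {2,4}:  v_{2} + v_{4} = v_{10}  ⇒ sig = (2;(1))
  • {2,5}:  v_{2} + v_{5} = v_{6}  ⇒ sig = (2;(1))
  • {6,7}:  v_{6} + v_{7} = v_{5}  ⇒ sig = (2;(1))
  • {7,10}:  v_{7} + v_{10} = v_{4}  ⇒ sig = (2;(1))
  • {4,6}:  v_{4} + v_{6} = v_{5} + v_{10}  ⇒ sig = (2;(1,1))
  • {9,11}:  v_{9} + v_{11} = v_{2} + v_{3}  ⇒ sig = (2;(1,1))
  • {7,11}:  v_{7} + v_{11} = v_{3} + v_{6} + v_{8}  ⇒ sig = (2;(1,1,1))
  • {4,11}:  v_{4} + v_{11} = v_{3} + v_{6} + v_{8} + v_{10}  ⇒ sig = (2;(1,1,1,1))
  • {5,11}:  v_{5} + v_{11} = v_{3} + 2·v_{6} + v_{8}  ⇒ sig = (2;(1,1,2))
  • {1,3,10}:  v_{1} + v_{3} + v_{10} = 0  ⇒ sig = (3;())
  • {6,8,9}:  v_{6} + v_{8} + v_{9} = 0  ⇒ sig = (3;())
  • {1,3,4}:  v_{1} + v_{3} + v_{4} = v_{7}  ⇒ sig = (3;(1))
  • {5,8,9}:  v_{5} + v_{8} + v_{9} = v_{7}  ⇒ sig = (3;(1))
  • {1,10,11}:  v_{1} + v_{10} + v_{11} = v_{2} + v_{6} + v_{8}  ⇒ sig = (3;(1,1,1))
  • {2,3,6,8}:  v_{2} + v_{3} + v_{6} + v_{8} = v_{11}  ⇒ sig = (4;(1))

Sorted signature multiset PRS(X):
{ (2;()),  (2;(1)) ×4,  (2;(1,1)) ×2,  (2;(1,1,1)),  (2;(1,1,1,1)),  (2;(1,1,2)),  (3;()) ×2,  (3;(1)) ×2,  (3;(1,1,1)),  (4;(1)) }


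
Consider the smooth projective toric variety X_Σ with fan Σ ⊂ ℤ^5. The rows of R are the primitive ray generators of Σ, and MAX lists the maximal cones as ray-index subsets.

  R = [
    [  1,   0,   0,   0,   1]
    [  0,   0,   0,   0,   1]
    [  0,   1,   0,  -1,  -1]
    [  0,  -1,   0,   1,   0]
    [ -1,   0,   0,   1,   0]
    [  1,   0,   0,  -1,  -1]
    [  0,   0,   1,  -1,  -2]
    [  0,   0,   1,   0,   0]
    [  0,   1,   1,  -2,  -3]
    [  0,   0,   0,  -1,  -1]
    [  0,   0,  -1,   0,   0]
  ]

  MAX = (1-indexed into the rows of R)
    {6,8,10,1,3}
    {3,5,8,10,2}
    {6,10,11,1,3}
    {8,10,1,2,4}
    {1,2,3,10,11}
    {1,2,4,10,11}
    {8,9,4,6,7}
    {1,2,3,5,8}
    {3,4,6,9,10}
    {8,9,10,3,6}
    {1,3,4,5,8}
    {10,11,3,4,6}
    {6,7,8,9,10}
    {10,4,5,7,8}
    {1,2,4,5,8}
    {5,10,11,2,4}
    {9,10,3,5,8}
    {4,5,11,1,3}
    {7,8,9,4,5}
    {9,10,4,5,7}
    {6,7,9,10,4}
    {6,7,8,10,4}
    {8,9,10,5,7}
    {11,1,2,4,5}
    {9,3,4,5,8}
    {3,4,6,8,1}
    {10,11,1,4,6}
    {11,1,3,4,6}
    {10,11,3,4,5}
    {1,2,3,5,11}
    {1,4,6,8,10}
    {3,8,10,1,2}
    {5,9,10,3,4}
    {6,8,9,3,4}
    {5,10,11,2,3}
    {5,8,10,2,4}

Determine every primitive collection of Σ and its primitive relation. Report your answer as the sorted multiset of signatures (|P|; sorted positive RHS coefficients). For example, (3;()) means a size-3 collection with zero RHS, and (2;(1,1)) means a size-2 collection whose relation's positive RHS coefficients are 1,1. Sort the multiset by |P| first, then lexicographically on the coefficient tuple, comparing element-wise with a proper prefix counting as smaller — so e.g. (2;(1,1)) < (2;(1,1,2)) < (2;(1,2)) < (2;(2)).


|primitive collections| = 15. Relations:

  {8,11}:  v_{8} + v_{11} = 0 — sig = (2;())
  {3,7}:  v_{3} + v_{7} = v_{9} — sig = (2;(1))
  {1,7}:  v_{1} + v_{7} = v_{6} + v_{8} — sig = (2;(1,1))
  {2,6}:  v_{2} + v_{6} = v_{1} + v_{10} — sig = (2;(1,1))
  {2,7}:  v_{2} + v_{7} = v_{8} + v_{10} — sig = (2;(1,1))
  {5,6}:  v_{5} + v_{6} = v_{3} + v_{4} — sig = (2;(1,1))
  {1,9}:  v_{1} + v_{9} = v_{3} + v_{6} + v_{8} — sig = (2;(1,1,1))
  {2,9}:  v_{2} + v_{9} = v_{3} + v_{8} + v_{10} — sig = (2;(1,1,1))
  {7,11}:  v_{7} + v_{11} = v_{3} + v_{4} + v_{10} — sig = (2;(1,1,1))
  {9,11}:  v_{9} + v_{11} = 2·v_{3} + v_{4} + v_{10} — sig = (2;(1,1,2))
  {1,5,10}:  v_{1} + v_{5} + v_{10} = 0 — sig = (3;())
  {2,3,4}:  v_{2} + v_{3} + v_{4} = 0 — sig = (3;())
  {1,3,4,10}:  v_{1} + v_{3} + v_{4} + v_{10} = v_{6} — sig = (4;(1))
  {3,4,8,10}:  v_{3} + v_{4} + v_{8} + v_{10} = v_{7} — sig = (4;(1))
  {4,8,9,10}:  v_{4} + v_{8} + v_{9} + v_{10} = 2·v_{7} — sig = (4;(2))

Signatures (|P|; sorted positive RHS coefficients), sorted:
{ (2;()),  (2;(1)),  (2;(1,1)) ×4,  (2;(1,1,1)) ×3,  (2;(1,1,2)),  (3;()) ×2,  (4;(1)) ×2,  (4;(2)) }


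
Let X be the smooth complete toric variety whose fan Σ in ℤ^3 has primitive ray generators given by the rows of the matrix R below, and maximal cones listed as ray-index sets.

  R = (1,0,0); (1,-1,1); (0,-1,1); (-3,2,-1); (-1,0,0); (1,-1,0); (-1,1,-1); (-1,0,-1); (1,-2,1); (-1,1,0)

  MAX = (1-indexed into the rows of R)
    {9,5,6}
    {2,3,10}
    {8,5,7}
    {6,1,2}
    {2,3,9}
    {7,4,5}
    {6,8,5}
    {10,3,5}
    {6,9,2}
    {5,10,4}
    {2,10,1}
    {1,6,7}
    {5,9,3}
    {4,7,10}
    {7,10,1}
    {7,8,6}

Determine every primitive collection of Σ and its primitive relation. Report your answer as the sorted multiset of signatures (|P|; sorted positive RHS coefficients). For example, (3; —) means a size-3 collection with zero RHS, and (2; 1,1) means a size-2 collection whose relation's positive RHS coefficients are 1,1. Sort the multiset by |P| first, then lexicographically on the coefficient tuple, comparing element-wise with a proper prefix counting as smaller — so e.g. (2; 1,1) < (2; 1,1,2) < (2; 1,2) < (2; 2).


The 23 primitive collections of Σ (r=10, n=3):

  {1,5}:  v_{1} + v_{5} = 0 ; sig = (2; —)
  {2,7}:  v_{2} + v_{7} = 0 ; sig = (2; —)
  {6,10}:  v_{6} + v_{10} = 0 ; sig = (2; —)
  {1,3}:  v_{1} + v_{3} = v_{2} ; sig = (2; 1)
  {2,5}:  v_{2} + v_{5} = v_{3} ; sig = (2; 1)
  {3,6}:  v_{3} + v_{6} = v_{9} ; sig = (2; 1)
  {3,7}:  v_{3} + v_{7} = v_{5} ; sig = (2; 1)
  {9,10}:  v_{9} + v_{10} = v_{3} ; sig = (2; 1)
  {1,4}:  v_{1} + v_{4} = v_{7} + v_{10} ; sig = (2; 1,1)
  {1,8}:  v_{1} + v_{8} = v_{6} + v_{7} ; sig = (2; 1,1)
  {1,9}:  v_{1} + v_{9} = v_{2} + v_{6} ; sig = (2; 1,1)
  {2,4}:  v_{2} + v_{4} = v_{5} + v_{10} ; sig = (2; 1,1)
  {2,8}:  v_{2} + v_{8} = v_{5} + v_{6} ; sig = (2; 1,1)
  {4,6}:  v_{4} + v_{6} = v_{5} + v_{7} ; sig = (2; 1,1)
  {7,9}:  v_{7} + v_{9} = v_{5} + v_{6} ; sig = (2; 1,1)
  {8,10}:  v_{8} + v_{10} = v_{5} + v_{7} ; sig = (2; 1,1)
  {3,4}:  v_{3} + v_{4} = 2·v_{5} + v_{10} ; sig = (2; 1,2)
  {3,8}:  v_{3} + v_{8} = 2·v_{5} + v_{6} ; sig = (2; 1,2)
  {4,9}:  v_{4} + v_{9} = 2·v_{5} ; sig = (2; 2)
  {4,8}:  v_{4} + v_{8} = 2·v_{5} + 2·v_{7} ; sig = (2; 2,2)
  {8,9}:  v_{8} + v_{9} = 2·v_{5} + 2·v_{6} ; sig = (2; 2,2)
  {5,6,7}:  v_{5} + v_{6} + v_{7} = v_{8} ; sig = (3; 1)
  {5,7,10}:  v_{5} + v_{7} + v_{10} = v_{4} ; sig = (3; 1)

Sorted signature multiset PRS(X):
[(2; —), (2; —), (2; —), (2; 1), (2; 1), (2; 1), (2; 1), (2; 1), (2; 1,1), (2; 1,1), (2; 1,1), (2; 1,1), (2; 1,1), (2; 1,1), (2; 1,1), (2; 1,1), (2; 1,2), (2; 1,2), (2; 2), (2; 2,2), (2; 2,2), (3; 1), (3; 1)]


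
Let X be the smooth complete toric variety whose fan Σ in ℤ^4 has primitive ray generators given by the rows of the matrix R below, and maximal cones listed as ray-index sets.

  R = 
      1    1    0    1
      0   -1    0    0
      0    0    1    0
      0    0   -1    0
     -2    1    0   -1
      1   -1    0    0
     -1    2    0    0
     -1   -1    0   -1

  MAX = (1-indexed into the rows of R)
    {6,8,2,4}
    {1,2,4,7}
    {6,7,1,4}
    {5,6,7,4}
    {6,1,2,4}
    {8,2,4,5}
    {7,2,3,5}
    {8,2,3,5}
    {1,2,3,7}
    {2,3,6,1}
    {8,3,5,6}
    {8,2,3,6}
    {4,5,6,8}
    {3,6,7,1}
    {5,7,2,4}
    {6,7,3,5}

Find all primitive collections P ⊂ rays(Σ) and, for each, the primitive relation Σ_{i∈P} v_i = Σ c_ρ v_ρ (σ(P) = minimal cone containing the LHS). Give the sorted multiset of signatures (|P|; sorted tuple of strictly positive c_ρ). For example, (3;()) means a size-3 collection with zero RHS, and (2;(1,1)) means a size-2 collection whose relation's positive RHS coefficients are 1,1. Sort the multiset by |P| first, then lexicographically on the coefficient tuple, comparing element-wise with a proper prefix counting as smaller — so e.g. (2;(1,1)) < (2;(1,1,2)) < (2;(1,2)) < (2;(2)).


The 6 primitive collections of Σ (r=8, n=4):

  {1,8}:  v_{1} + v_{8} = 0  →  sig = (2;())
  {3,4}:  v_{3} + v_{4} = 0  →  sig = (2;())
  {1,5}:  v_{1} + v_{5} = v_{7}  →  sig = (2;(1))
  {7,8}:  v_{7} + v_{8} = v_{5}  →  sig = (2;(1))
  {2,6,7}:  v_{2} + v_{6} + v_{7} = 0  →  sig = (3;())
  {2,5,6}:  v_{2} + v_{5} + v_{6} = v_{8}  →  sig = (3;(1))

so the primitive-relation signature multiset is
    |P|=2: 4 collections, coeffs (), (), (1), (1)
    |P|=3: 2 collections, coeffs (), (1)


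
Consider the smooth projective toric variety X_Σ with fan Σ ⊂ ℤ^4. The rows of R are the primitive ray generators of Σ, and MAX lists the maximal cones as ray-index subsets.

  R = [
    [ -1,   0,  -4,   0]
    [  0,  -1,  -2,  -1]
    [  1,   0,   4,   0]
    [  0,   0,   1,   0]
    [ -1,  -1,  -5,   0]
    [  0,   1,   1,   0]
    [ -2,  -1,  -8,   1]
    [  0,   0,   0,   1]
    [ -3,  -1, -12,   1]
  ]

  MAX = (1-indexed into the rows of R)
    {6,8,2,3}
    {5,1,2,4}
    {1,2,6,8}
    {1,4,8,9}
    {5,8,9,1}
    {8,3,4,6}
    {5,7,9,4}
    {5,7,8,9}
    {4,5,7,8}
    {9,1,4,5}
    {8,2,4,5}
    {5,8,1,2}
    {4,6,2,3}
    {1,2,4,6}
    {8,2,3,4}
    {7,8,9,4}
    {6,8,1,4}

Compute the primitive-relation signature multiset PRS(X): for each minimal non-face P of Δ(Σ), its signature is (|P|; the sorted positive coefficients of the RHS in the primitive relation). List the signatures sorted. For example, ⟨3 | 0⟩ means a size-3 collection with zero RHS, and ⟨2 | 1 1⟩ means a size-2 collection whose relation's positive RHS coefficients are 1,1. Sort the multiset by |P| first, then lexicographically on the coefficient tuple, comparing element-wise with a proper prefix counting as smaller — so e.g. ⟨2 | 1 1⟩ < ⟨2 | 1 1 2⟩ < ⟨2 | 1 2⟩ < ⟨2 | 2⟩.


|primitive collections| = 14. Relations:

  {1,3}:  v_{1} + v_{3} = 0  ⇒ sig = ⟨2 | 0⟩
  {1,7}:  v_{1} + v_{7} = v_{9}  ⇒ sig = ⟨2 | 1⟩
  {3,9}:  v_{3} + v_{9} = v_{7}  ⇒ sig = ⟨2 | 1⟩
  {5,6}:  v_{5} + v_{6} = v_{1}  ⇒ sig = ⟨2 | 1⟩
  {3,5}:  v_{3} + v_{5} = v_{2} + v_{4} + v_{8}  ⇒ sig = ⟨2 | 1 1 1⟩
  {3,7}:  v_{3} + v_{7} = v_{4} + v_{5} + v_{8}  ⇒ sig = ⟨2 | 1 1 1⟩
  {6,7}:  v_{6} + v_{7} = 2·v_{1} + v_{4} + v_{8}  ⇒ sig = ⟨2 | 1 1 2⟩
  {6,9}:  v_{6} + v_{9} = 3·v_{1} + v_{4} + v_{8}  ⇒ sig = ⟨2 | 1 1 3⟩
  {2,9}:  v_{2} + v_{9} = v_{1} + 2·v_{5}  ⇒ sig = ⟨2 | 1 2⟩
  {2,7}:  v_{2} + v_{7} = 2·v_{5}  ⇒ sig = ⟨2 | 2⟩
  {2,4,6,8}:  v_{2} + v_{4} + v_{6} + v_{8} = 0  ⇒ sig = ⟨4 | 0⟩
  {1,2,4,8}:  v_{1} + v_{2} + v_{4} + v_{8} = v_{5}  ⇒ sig = ⟨4 | 1⟩
  {1,4,5,8}:  v_{1} + v_{4} + v_{5} + v_{8} = v_{7}  ⇒ sig = ⟨4 | 1⟩
  {4,5,8,9}:  v_{4} + v_{5} + v_{8} + v_{9} = 2·v_{7}  ⇒ sig = ⟨4 | 2⟩

Sorted signature multiset PRS(X):
    |P|=2: 10 collections, coeffs (), (1), (1), (1), (1,1,1), (1,1,1), (1,1,2), (1,1,3), (1,2), (2)
    |P|=4: 4 collections, coeffs (), (1), (1), (2)


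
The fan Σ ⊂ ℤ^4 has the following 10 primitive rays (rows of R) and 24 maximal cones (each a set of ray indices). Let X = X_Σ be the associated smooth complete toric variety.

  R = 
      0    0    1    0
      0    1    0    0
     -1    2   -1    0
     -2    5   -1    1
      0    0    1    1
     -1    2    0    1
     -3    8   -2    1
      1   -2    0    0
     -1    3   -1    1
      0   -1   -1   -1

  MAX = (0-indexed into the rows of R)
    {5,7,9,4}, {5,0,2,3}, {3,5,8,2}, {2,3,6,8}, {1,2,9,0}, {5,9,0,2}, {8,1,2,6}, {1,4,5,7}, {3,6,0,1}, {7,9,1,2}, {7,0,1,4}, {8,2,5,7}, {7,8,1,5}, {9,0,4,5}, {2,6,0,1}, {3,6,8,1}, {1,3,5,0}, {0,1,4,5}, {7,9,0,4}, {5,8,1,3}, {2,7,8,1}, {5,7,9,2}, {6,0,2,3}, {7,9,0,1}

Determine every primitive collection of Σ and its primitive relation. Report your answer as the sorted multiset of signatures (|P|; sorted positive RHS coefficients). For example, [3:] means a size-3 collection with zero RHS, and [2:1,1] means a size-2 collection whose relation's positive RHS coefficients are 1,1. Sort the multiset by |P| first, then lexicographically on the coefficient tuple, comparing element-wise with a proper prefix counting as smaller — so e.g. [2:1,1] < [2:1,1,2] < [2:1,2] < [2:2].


|primitive collections| = 17. Relations:

  P={2,4}:  v_{2} + v_{4} = v_{5} — sig = [2:1]
  P={3,7}:  v_{3} + v_{7} = v_{8} — sig = [2:1]
  P={0,8}:  v_{0} + v_{8} = v_{1} + v_{5} — sig = [2:1,1]
  P={4,6}:  v_{4} + v_{6} = v_{1} + v_{3} + v_{5} — sig = [2:1,1,1]
  P={6,7}:  v_{6} + v_{7} = v_{1} + v_{2} + v_{8} — sig = [2:1,1,1]
  P={4,8}:  v_{4} + v_{8} = v_{1} + 2·v_{5} + v_{7} — sig = [2:1,1,2]
  P={3,4}:  v_{3} + v_{4} = v_{1} + 2·v_{5} — sig = [2:1,2]
  P={8,9}:  v_{8} + v_{9} = 2·v_{2} + v_{7} — sig = [2:1,2]
  P={6,9}:  v_{6} + v_{9} = v_{1} + 3·v_{2} — sig = [2:1,3]
  P={3,9}:  v_{3} + v_{9} = 2·v_{2} — sig = [2:2]
  P={5,6}:  v_{5} + v_{6} = 2·v_{3} — sig = [2:2]
  P={0,2,7}:  v_{0} + v_{2} + v_{7} = 0 — sig = [3:]
  P={1,4,9}:  v_{1} + v_{4} + v_{9} = 0 — sig = [3:]
  P={0,5,7}:  v_{0} + v_{5} + v_{7} = v_{4} — sig = [3:1]
  P={1,2,3}:  v_{1} + v_{2} + v_{3} = v_{6} — sig = [3:1]
  P={1,2,5}:  v_{1} + v_{2} + v_{5} = v_{3} — sig = [3:1]
  P={1,5,9}:  v_{1} + v_{5} + v_{9} = v_{2} — sig = [3:1]

so the primitive-relation signature multiset is
[[2:1], [2:1], [2:1,1], [2:1,1,1], [2:1,1,1], [2:1,1,2], [2:1,2], [2:1,2], [2:1,3], [2:2], [2:2], [3:], [3:], [3:1], [3:1], [3:1], [3:1]]


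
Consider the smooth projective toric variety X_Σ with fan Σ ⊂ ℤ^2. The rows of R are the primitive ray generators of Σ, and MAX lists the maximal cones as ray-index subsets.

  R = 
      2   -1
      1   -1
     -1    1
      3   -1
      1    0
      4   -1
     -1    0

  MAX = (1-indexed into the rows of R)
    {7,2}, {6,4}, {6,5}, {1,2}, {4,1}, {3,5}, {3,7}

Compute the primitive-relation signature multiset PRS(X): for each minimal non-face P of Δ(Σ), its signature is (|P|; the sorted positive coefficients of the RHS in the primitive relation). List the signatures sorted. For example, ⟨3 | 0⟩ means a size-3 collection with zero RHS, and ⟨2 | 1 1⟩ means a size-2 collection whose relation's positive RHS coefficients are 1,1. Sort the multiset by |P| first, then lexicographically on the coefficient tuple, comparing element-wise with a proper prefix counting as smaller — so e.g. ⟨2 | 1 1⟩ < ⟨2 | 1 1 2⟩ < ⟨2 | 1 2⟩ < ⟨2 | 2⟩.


14 collections generate NE(X_Σ); each relation:

  P = {2,3}:  v_{2} + v_{3} = 0  ⇒ sig = ⟨2 | 0⟩
  P = {5,7}:  v_{5} + v_{7} = 0  ⇒ sig = ⟨2 | 0⟩
  P = {1,3}:  v_{1} + v_{3} = v_{5}  ⇒ sig = ⟨2 | 1⟩
  P = {1,5}:  v_{1} + v_{5} = v_{4}  ⇒ sig = ⟨2 | 1⟩
  P = {1,7}:  v_{1} + v_{7} = v_{2}  ⇒ sig = ⟨2 | 1⟩
  P = {2,5}:  v_{2} + v_{5} = v_{1}  ⇒ sig = ⟨2 | 1⟩
  P = {4,5}:  v_{4} + v_{5} = v_{6}  ⇒ sig = ⟨2 | 1⟩
  P = {4,7}:  v_{4} + v_{7} = v_{1}  ⇒ sig = ⟨2 | 1⟩
  P = {6,7}:  v_{6} + v_{7} = v_{4}  ⇒ sig = ⟨2 | 1⟩
  P = {2,6}:  v_{2} + v_{6} = v_{1} + v_{4}  ⇒ sig = ⟨2 | 1 1⟩
  P = {1,6}:  v_{1} + v_{6} = 2·v_{4}  ⇒ sig = ⟨2 | 2⟩
  P = {2,4}:  v_{2} + v_{4} = 2·v_{1}  ⇒ sig = ⟨2 | 2⟩
  P = {3,4}:  v_{3} + v_{4} = 2·v_{5}  ⇒ sig = ⟨2 | 2⟩
  P = {3,6}:  v_{3} + v_{6} = 3·v_{5}  ⇒ sig = ⟨2 | 3⟩

Signatures (|P|; sorted positive RHS coefficients), sorted:
    |P|=2: 14 collections, coeffs (), (), (1), (1), (1), (1), (1), (1), (1), (1,1), (2), (2), (2), (3)


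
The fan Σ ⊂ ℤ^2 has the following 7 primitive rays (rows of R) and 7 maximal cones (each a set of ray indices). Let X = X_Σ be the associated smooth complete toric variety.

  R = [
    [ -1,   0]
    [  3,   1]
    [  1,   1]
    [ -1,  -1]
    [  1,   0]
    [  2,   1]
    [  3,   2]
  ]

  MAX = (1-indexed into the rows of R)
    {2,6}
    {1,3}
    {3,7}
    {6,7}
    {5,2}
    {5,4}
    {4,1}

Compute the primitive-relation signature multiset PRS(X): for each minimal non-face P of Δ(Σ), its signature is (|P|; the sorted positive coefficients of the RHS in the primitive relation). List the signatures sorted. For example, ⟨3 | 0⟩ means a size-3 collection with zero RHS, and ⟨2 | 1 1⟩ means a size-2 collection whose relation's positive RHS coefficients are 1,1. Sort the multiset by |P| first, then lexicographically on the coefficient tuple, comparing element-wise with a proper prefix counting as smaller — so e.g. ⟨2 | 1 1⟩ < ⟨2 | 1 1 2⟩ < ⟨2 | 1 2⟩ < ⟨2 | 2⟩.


Δ(Σ) — 7 vertices, 14 min non-faces:

  P={1,5}:  v_{1} + v_{5} = 0  so sig = ⟨2 | 0⟩
  P={3,4}:  v_{3} + v_{4} = 0  so sig = ⟨2 | 0⟩
  P={1,2}:  v_{1} + v_{2} = v_{6}  so sig = ⟨2 | 1⟩
  P={1,6}:  v_{1} + v_{6} = v_{3}  so sig = ⟨2 | 1⟩
  P={3,5}:  v_{3} + v_{5} = v_{6}  so sig = ⟨2 | 1⟩
  P={3,6}:  v_{3} + v_{6} = v_{7}  so sig = ⟨2 | 1⟩
  P={4,6}:  v_{4} + v_{6} = v_{5}  so sig = ⟨2 | 1⟩
  P={4,7}:  v_{4} + v_{7} = v_{6}  so sig = ⟨2 | 1⟩
  P={5,6}:  v_{5} + v_{6} = v_{2}  so sig = ⟨2 | 1⟩
  P={1,7}:  v_{1} + v_{7} = 2·v_{3}  so sig = ⟨2 | 2⟩
  P={2,3}:  v_{2} + v_{3} = 2·v_{6}  so sig = ⟨2 | 2⟩
  P={2,4}:  v_{2} + v_{4} = 2·v_{5}  so sig = ⟨2 | 2⟩
  P={5,7}:  v_{5} + v_{7} = 2·v_{6}  so sig = ⟨2 | 2⟩
  P={2,7}:  v_{2} + v_{7} = 3·v_{6}  so sig = ⟨2 | 3⟩

Sorted signature multiset PRS(X):
    |P|=2: 14 collections, coeffs (), (), (1), (1), (1), (1), (1), (1), (1), (2), (2), (2), (2), (3)


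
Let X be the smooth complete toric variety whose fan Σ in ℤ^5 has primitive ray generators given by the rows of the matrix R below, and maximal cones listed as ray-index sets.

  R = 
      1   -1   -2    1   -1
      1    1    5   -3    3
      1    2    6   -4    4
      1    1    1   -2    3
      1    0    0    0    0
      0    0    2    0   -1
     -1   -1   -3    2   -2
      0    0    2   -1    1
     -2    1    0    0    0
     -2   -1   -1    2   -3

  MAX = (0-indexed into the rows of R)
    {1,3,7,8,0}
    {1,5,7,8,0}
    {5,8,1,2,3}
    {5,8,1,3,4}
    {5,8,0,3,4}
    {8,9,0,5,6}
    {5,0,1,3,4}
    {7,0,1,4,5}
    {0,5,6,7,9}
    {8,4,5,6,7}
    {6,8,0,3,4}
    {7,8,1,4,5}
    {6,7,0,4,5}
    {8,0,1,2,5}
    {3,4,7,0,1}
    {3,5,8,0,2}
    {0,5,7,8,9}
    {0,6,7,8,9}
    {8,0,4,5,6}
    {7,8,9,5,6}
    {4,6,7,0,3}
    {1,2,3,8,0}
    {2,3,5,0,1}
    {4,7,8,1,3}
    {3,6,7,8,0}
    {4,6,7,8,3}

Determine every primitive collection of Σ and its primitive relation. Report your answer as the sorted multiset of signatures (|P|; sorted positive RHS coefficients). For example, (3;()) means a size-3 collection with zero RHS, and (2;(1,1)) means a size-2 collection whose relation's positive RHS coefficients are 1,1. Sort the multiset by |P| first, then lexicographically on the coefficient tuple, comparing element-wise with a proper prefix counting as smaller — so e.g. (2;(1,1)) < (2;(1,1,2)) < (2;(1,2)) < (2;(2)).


|primitive collections| = 14. Relations:

  P = {1,6}:  v_{1} + v_{6} = v_{7} — sig = (2;(1))
  P = {4,9}:  v_{4} + v_{9} = v_{5} + v_{6} — sig = (2;(1,1))
  P = {2,6}:  v_{2} + v_{6} = v_{0} + v_{1} + v_{8} — sig = (2;(1,1,1))
  P = {3,9}:  v_{3} + v_{9} = v_{0} + v_{7} + v_{8} — sig = (2;(1,1,1))
  P = {1,9}:  v_{1} + v_{9} = v_{0} + v_{5} + 2·v_{7} + v_{8} — sig = (2;(1,1,1,2))
  P = {2,9}:  v_{2} + v_{9} = 2·v_{0} + v_{1} + v_{5} + v_{7} + 2·v_{8} — sig = (2;(1,1,1,2,2))
  P = {2,7}:  v_{2} + v_{7} = v_{0} + 2·v_{1} + v_{8} — sig = (2;(1,1,2))
  P = {2,4}:  v_{2} + v_{4} = 2·v_{3} + 2·v_{5} — sig = (2;(2,2))
  P = {3,5,6}:  v_{3} + v_{5} + v_{6} = 0 — sig = (3;())
  P = {3,5,7}:  v_{3} + v_{5} + v_{7} = v_{1} — sig = (3;(1))
  P = {0,4,7,8}:  v_{0} + v_{4} + v_{7} + v_{8} = 0 — sig = (4;())
  P = {0,1,4,8}:  v_{0} + v_{1} + v_{4} + v_{8} = v_{3} + v_{5} — sig = (4;(1,1))
  P = {0,1,3,5,8}:  v_{0} + v_{1} + v_{3} + v_{5} + v_{8} = v_{2} — sig = (5;(1))
  P = {0,5,6,7,8}:  v_{0} + v_{5} + v_{6} + v_{7} + v_{8} = v_{9} — sig = (5;(1))

Sorted signature multiset PRS(X):
[(2;(1)), (2;(1,1)), (2;(1,1,1)), (2;(1,1,1)), (2;(1,1,1,2)), (2;(1,1,1,2,2)), (2;(1,1,2)), (2;(2,2)), (3;()), (3;(1)), (4;()), (4;(1,1)), (5;(1)), (5;(1))]


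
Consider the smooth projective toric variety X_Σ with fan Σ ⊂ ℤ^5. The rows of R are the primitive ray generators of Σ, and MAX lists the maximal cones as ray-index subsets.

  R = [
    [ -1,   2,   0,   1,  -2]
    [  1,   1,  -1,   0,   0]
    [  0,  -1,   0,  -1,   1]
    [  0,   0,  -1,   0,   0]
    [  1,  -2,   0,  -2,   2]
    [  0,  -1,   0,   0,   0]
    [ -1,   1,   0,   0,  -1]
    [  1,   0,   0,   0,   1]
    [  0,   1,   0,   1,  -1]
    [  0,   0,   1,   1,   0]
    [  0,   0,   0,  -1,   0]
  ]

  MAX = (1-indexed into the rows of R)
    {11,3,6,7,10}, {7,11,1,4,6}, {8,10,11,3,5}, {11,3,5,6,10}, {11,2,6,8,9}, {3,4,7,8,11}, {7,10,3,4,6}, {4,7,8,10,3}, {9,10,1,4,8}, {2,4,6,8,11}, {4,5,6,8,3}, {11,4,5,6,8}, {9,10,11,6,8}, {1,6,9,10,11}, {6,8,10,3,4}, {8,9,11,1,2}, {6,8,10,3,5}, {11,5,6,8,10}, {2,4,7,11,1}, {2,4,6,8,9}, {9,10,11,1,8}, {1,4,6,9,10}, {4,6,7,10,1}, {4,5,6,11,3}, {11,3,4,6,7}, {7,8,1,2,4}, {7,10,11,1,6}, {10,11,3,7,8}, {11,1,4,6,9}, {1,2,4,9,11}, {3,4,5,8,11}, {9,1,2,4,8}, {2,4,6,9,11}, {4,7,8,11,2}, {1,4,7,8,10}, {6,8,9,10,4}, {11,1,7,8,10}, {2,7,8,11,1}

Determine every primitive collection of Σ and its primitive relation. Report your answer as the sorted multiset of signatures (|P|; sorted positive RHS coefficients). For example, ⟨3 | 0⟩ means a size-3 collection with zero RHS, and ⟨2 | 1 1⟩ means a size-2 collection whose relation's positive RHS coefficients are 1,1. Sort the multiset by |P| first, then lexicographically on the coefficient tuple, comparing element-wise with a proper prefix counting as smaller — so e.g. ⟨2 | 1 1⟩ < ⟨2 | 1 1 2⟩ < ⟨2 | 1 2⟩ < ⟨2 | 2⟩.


Δ(Σ) — 11 vertices, 18 min non-faces:

  P={3,9}:  v_{3} + v_{9} = 0 ; sig = ⟨2 | 0⟩
  P={1,3}:  v_{1} + v_{3} = v_{7} ; sig = ⟨2 | 1⟩
  P={1,5}:  v_{1} + v_{5} = v_{11} ; sig = ⟨2 | 1⟩
  P={7,9}:  v_{7} + v_{9} = v_{1} ; sig = ⟨2 | 1⟩
  P={2,10}:  v_{2} + v_{10} = v_{8} + v_{9} ; sig = ⟨2 | 1 1⟩
  P={5,7}:  v_{5} + v_{7} = v_{3} + v_{11} ; sig = ⟨2 | 1 1⟩
  P={2,3}:  v_{2} + v_{3} = v_{4} + v_{8} + v_{11} ; sig = ⟨2 | 1 1 1⟩
  P={5,9}:  v_{5} + v_{9} = v_{6} + v_{8} + v_{11} ; sig = ⟨2 | 1 1 1⟩
  P={2,5}:  v_{2} + v_{5} = v_{4} + v_{6} + 2·v_{8} + 2·v_{11} ; sig = ⟨2 | 1 1 2 2⟩
  P={4,10,11}:  v_{4} + v_{10} + v_{11} = 0 ; sig = ⟨3 | 0⟩
  P={6,7,8}:  v_{6} + v_{7} + v_{8} = 0 ; sig = ⟨3 | 0⟩
  P={1,6,8}:  v_{1} + v_{6} + v_{8} = v_{9} ; sig = ⟨3 | 1⟩
  P={2,6,7}:  v_{2} + v_{6} + v_{7} = v_{4} + v_{9} + v_{11} ; sig = ⟨3 | 1 1 1⟩
  P={4,5,10}:  v_{4} + v_{5} + v_{10} = v_{3} + v_{6} + v_{8} ; sig = ⟨3 | 1 1 1⟩
  P={1,2,6}:  v_{1} + v_{2} + v_{6} = v_{4} + 2·v_{9} + v_{11} ; sig = ⟨3 | 1 1 2⟩
  P={3,6,8,11}:  v_{3} + v_{6} + v_{8} + v_{11} = v_{5} ; sig = ⟨4 | 1⟩
  P={4,8,9,11}:  v_{4} + v_{8} + v_{9} + v_{11} = v_{2} ; sig = ⟨4 | 1⟩
  P={1,4,8,11}:  v_{1} + v_{4} + v_{8} + v_{11} = v_{2} + v_{7} ; sig = ⟨4 | 1 1⟩

Signatures (|P|; sorted positive RHS coefficients), sorted:
{ ⟨2 | 0⟩,  ⟨2 | 1⟩ ×3,  ⟨2 | 1 1⟩ ×2,  ⟨2 | 1 1 1⟩ ×2,  ⟨2 | 1 1 2 2⟩,  ⟨3 | 0⟩ ×2,  ⟨3 | 1⟩,  ⟨3 | 1 1 1⟩ ×2,  ⟨3 | 1 1 2⟩,  ⟨4 | 1⟩ ×2,  ⟨4 | 1 1⟩ }


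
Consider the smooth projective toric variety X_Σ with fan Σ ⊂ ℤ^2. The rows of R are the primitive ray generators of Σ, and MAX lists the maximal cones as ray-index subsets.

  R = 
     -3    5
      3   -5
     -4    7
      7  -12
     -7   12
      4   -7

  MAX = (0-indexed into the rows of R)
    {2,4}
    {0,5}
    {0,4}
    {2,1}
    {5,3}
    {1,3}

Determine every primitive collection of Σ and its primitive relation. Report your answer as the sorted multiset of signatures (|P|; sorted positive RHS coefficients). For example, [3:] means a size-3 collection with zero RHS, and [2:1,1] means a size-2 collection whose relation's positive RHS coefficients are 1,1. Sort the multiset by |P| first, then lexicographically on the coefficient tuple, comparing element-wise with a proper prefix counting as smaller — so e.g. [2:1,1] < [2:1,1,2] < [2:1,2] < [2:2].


|primitive collections| = 9. Relations:

  P={0,1}:  v_{0} + v_{1} = 0  so sig = [2:]
  P={2,5}:  v_{2} + v_{5} = 0  so sig = [2:]
  P={3,4}:  v_{3} + v_{4} = 0  so sig = [2:]
  P={0,2}:  v_{0} + v_{2} = v_{4}  so sig = [2:1]
  P={0,3}:  v_{0} + v_{3} = v_{5}  so sig = [2:1]
  P={1,4}:  v_{1} + v_{4} = v_{2}  so sig = [2:1]
  P={1,5}:  v_{1} + v_{5} = v_{3}  so sig = [2:1]
  P={2,3}:  v_{2} + v_{3} = v_{1}  so sig = [2:1]
  P={4,5}:  v_{4} + v_{5} = v_{0}  so sig = [2:1]

Signatures (|P|; sorted positive RHS coefficients), sorted:
    |P|=2: 9 collections, coeffs (), (), (), (1), (1), (1), (1), (1), (1)


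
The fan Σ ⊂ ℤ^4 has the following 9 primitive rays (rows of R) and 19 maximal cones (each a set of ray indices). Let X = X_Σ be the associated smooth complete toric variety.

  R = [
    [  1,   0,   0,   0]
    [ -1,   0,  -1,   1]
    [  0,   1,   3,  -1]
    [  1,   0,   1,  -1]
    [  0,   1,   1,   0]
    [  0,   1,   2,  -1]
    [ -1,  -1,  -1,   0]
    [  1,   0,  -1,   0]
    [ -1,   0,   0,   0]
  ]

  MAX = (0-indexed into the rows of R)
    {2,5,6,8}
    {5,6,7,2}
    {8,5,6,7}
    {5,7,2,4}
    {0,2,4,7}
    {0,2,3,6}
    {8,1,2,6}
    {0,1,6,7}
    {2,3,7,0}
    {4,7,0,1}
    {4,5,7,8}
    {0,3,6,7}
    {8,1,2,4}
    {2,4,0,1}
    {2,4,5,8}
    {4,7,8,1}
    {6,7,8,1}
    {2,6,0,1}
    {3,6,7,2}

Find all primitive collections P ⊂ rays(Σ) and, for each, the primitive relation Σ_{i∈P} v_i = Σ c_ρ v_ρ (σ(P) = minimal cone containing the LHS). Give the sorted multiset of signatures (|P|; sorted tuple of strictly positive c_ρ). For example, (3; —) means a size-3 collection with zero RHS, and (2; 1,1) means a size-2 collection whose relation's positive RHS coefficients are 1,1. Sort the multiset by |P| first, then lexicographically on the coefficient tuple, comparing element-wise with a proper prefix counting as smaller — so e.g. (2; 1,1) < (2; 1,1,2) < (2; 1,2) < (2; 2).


Primitive collections (11):

  P={0,8}:  v_{0} + v_{8} = 0  ⟹  sig = (2; —)
  P={1,3}:  v_{1} + v_{3} = 0  ⟹  sig = (2; —)
  P={4,6}:  v_{4} + v_{6} = v_{8}  ⟹  sig = (2; 1)
  P={0,5}:  v_{0} + v_{5} = v_{2} + v_{7}  ⟹  sig = (2; 1,1)
  P={1,5}:  v_{1} + v_{5} = v_{4} + v_{8}  ⟹  sig = (2; 1,1)
  P={3,4}:  v_{3} + v_{4} = v_{2} + v_{7}  ⟹  sig = (2; 1,1)
  P={3,8}:  v_{3} + v_{8} = v_{2} + v_{6} + v_{7}  ⟹  sig = (2; 1,1,1)
  P={3,5}:  v_{3} + v_{5} = 2·v_{2} + v_{6} + 2·v_{7}  ⟹  sig = (2; 1,2,2)
  P={1,2,7}:  v_{1} + v_{2} + v_{7} = v_{4}  ⟹  sig = (3; 1)
  P={2,7,8}:  v_{2} + v_{7} + v_{8} = v_{5}  ⟹  sig = (3; 1)
  P={0,2,6,7}:  v_{0} + v_{2} + v_{6} + v_{7} = v_{3}  ⟹  sig = (4; 1)

Signatures (|P|; sorted positive RHS coefficients), sorted:
    (2; —)
    (2; —)
    (2; 1)
    (2; 1,1)
    (2; 1,1)
    (2; 1,1)
    (2; 1,1,1)
    (2; 1,2,2)
    (3; 1)
    (3; 1)
    (4; 1)


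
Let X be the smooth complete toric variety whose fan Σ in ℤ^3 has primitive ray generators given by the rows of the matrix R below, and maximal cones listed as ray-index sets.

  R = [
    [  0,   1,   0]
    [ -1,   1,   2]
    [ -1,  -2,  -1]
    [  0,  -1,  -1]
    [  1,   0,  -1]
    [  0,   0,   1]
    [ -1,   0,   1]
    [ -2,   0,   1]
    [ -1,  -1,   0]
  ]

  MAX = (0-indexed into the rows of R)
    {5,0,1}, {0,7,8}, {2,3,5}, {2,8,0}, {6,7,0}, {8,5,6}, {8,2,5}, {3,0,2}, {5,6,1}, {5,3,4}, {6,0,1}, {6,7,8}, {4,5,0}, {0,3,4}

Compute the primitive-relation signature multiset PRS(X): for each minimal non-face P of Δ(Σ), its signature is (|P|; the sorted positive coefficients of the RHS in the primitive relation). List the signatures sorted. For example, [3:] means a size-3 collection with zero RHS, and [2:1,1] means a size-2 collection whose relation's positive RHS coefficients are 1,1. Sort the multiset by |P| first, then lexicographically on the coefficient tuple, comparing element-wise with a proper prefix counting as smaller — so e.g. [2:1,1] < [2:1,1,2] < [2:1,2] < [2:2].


Δ(Σ) — 9 vertices, 20 min non-faces:

  P = {4,6}:  v_{4} + v_{6} = 0  so sig = [2:]
  P = {1,3}:  v_{1} + v_{3} = v_{6}  so sig = [2:1]
  P = {3,6}:  v_{3} + v_{6} = v_{8}  so sig = [2:1]
  P = {3,8}:  v_{3} + v_{8} = v_{2}  so sig = [2:1]
  P = {4,8}:  v_{4} + v_{8} = v_{3}  so sig = [2:1]
  P = {1,2}:  v_{1} + v_{2} = v_{6} + v_{8}  so sig = [2:1,1]
  P = {1,4}:  v_{1} + v_{4} = v_{0} + v_{5}  so sig = [2:1,1]
  P = {4,7}:  v_{4} + v_{7} = v_{0} + v_{8}  so sig = [2:1,1]
  P = {3,7}:  v_{3} + v_{7} = v_{0} + 2·v_{8}  so sig = [2:1,2]
  P = {1,7}:  v_{1} + v_{7} = v_{0} + 3·v_{6}  so sig = [2:1,3]
  P = {2,7}:  v_{2} + v_{7} = v_{0} + 3·v_{8}  so sig = [2:1,3]
  P = {1,8}:  v_{1} + v_{8} = 2·v_{6}  so sig = [2:2]
  P = {2,4}:  v_{2} + v_{4} = 2·v_{3}  so sig = [2:2]
  P = {2,6}:  v_{2} + v_{6} = 2·v_{8}  so sig = [2:2]
  P = {5,7}:  v_{5} + v_{7} = 2·v_{6}  so sig = [2:2]
  P = {0,3,5}:  v_{0} + v_{3} + v_{5} = 0  so sig = [3:]
  P = {0,2,5}:  v_{0} + v_{2} + v_{5} = v_{8}  so sig = [3:1]
  P = {0,5,6}:  v_{0} + v_{5} + v_{6} = v_{1}  so sig = [3:1]
  P = {0,5,8}:  v_{0} + v_{5} + v_{8} = v_{6}  so sig = [3:1]
  P = {0,6,8}:  v_{0} + v_{6} + v_{8} = v_{7}  so sig = [3:1]

Hence PRS(X_Σ) =
[[2:], [2:1], [2:1], [2:1], [2:1], [2:1,1], [2:1,1], [2:1,1], [2:1,2], [2:1,3], [2:1,3], [2:2], [2:2], [2:2], [2:2], [3:], [3:1], [3:1], [3:1], [3:1]]


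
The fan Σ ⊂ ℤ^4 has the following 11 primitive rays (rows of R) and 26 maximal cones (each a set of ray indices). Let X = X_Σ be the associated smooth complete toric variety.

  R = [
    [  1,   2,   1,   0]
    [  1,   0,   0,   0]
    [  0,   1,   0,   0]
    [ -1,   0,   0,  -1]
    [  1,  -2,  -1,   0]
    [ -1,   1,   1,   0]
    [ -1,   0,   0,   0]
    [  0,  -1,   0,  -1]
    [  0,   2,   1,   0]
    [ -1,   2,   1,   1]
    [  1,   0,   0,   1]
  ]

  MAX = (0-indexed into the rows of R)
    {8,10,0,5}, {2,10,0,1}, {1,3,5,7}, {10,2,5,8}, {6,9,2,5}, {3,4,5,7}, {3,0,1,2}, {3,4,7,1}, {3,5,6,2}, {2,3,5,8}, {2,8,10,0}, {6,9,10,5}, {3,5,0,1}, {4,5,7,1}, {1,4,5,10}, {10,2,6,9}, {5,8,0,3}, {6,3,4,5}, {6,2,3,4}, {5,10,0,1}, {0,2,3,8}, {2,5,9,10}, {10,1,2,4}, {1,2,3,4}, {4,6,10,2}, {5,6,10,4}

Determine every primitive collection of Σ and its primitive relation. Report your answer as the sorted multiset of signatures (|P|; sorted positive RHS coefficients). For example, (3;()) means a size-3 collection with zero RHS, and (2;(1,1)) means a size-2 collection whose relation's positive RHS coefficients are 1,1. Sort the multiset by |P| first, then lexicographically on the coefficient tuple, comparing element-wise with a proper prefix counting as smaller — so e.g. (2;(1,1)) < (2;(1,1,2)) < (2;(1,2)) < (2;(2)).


Δ(Σ) — 11 vertices, 23 min non-faces:

  P={1,6}:  v_{1} + v_{6} = 0 ; sig = (2;())
  P={3,10}:  v_{3} + v_{10} = 0 ; sig = (2;())
  P={0,6}:  v_{0} + v_{6} = v_{8} ; sig = (2;(1))
  P={1,8}:  v_{1} + v_{8} = v_{0} ; sig = (2;(1))
  P={4,8}:  v_{4} + v_{8} = v_{1} ; sig = (2;(1))
  P={7,9}:  v_{7} + v_{9} = v_{5} ; sig = (2;(1))
  P={2,7}:  v_{2} + v_{7} = v_{1} + v_{3} ; sig = (2;(1,1))
  P={4,9}:  v_{4} + v_{9} = v_{6} + v_{10} ; sig = (2;(1,1))
  P={6,8}:  v_{6} + v_{8} = v_{2} + v_{5} ; sig = (2;(1,1))
  P={1,9}:  v_{1} + v_{9} = v_{2} + v_{5} + v_{10} ; sig = (2;(1,1,1))
  P={3,9}:  v_{3} + v_{9} = v_{2} + v_{5} + v_{6} ; sig = (2;(1,1,1))
  P={6,7}:  v_{6} + v_{7} = v_{3} + v_{4} + v_{5} ; sig = (2;(1,1,1))
  P={7,10}:  v_{7} + v_{10} = v_{1} + v_{4} + v_{5} ; sig = (2;(1,1,1))
  P={0,9}:  v_{0} + v_{9} = v_{2} + v_{5} + v_{8} + v_{10} ; sig = (2;(1,1,1,1))
  P={7,8}:  v_{7} + v_{8} = 2·v_{1} + v_{3} + v_{5} ; sig = (2;(1,1,2))
  P={0,7}:  v_{0} + v_{7} = 3·v_{1} + v_{3} + v_{5} ; sig = (2;(1,1,3))
  P={8,9}:  v_{8} + v_{9} = 2·v_{2} + 2·v_{5} + v_{10} ; sig = (2;(1,2,2))
  P={0,4}:  v_{0} + v_{4} = 2·v_{1} ; sig = (2;(2))
  P={2,4,5}:  v_{2} + v_{4} + v_{5} = 0 ; sig = (3;())
  P={1,2,5}:  v_{1} + v_{2} + v_{5} = v_{8} ; sig = (3;(1))
  P={0,2,5}:  v_{0} + v_{2} + v_{5} = 2·v_{8} ; sig = (3;(2))
  P={1,3,4,5}:  v_{1} + v_{3} + v_{4} + v_{5} = v_{7} ; sig = (4;(1))
  P={2,5,6,10}:  v_{2} + v_{5} + v_{6} + v_{10} = v_{9} ; sig = (4;(1))

Hence PRS(X_Σ) =
    (2;())
    (2;())
    (2;(1))
    (2;(1))
    (2;(1))
    (2;(1))
    (2;(1,1))
    (2;(1,1))
    (2;(1,1))
    (2;(1,1,1))
    (2;(1,1,1))
    (2;(1,1,1))
    (2;(1,1,1))
    (2;(1,1,1,1))
    (2;(1,1,2))
    (2;(1,1,3))
    (2;(1,2,2))
    (2;(2))
    (3;())
    (3;(1))
    (3;(2))
    (4;(1))
    (4;(1))


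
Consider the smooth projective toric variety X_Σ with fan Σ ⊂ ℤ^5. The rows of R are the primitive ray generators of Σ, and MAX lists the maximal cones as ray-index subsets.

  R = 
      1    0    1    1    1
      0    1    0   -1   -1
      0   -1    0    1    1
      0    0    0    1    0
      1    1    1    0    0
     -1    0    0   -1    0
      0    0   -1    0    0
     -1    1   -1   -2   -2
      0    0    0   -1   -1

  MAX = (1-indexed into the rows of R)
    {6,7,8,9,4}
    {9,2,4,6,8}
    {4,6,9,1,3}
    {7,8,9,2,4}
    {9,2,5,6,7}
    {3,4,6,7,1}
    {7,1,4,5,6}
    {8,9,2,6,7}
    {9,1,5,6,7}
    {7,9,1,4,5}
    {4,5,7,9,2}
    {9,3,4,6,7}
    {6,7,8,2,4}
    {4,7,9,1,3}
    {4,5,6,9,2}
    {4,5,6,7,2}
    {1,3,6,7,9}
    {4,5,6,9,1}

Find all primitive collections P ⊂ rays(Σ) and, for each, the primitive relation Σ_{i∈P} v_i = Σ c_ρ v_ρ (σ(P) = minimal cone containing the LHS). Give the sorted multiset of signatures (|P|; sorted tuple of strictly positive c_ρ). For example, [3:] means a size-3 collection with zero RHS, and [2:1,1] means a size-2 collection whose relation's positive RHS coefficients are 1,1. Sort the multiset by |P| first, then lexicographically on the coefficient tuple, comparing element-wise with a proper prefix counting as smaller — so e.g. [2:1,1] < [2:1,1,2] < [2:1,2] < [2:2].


The 9 primitive collections of Σ (r=9, n=5):

  P = {2,3}:  v_{2} + v_{3} = 0  ⇒ sig = [2:]
  P = {1,2}:  v_{1} + v_{2} = v_{5}  ⇒ sig = [2:1]
  P = {1,8}:  v_{1} + v_{8} = v_{2}  ⇒ sig = [2:1]
  P = {3,5}:  v_{3} + v_{5} = v_{1}  ⇒ sig = [2:1]
  P = {3,8}:  v_{3} + v_{8} = v_{4} + v_{6} + v_{7} + v_{9}  ⇒ sig = [2:1,1,1,1]
  P = {5,8}:  v_{5} + v_{8} = 2·v_{2}  ⇒ sig = [2:2]
  P = {1,4,6,7,9}:  v_{1} + v_{4} + v_{6} + v_{7} + v_{9} = 0  ⇒ sig = [5:]
  P = {2,4,6,7,9}:  v_{2} + v_{4} + v_{6} + v_{7} + v_{9} = v_{8}  ⇒ sig = [5:1]
  P = {4,5,6,7,9}:  v_{4} + v_{5} + v_{6} + v_{7} + v_{9} = v_{2}  ⇒ sig = [5:1]

Sorted signature multiset PRS(X):
    |P|=2: 6 collections, coeffs (), (1), (1), (1), (1,1,1,1), (2)
    |P|=5: 3 collections, coeffs (), (1), (1)


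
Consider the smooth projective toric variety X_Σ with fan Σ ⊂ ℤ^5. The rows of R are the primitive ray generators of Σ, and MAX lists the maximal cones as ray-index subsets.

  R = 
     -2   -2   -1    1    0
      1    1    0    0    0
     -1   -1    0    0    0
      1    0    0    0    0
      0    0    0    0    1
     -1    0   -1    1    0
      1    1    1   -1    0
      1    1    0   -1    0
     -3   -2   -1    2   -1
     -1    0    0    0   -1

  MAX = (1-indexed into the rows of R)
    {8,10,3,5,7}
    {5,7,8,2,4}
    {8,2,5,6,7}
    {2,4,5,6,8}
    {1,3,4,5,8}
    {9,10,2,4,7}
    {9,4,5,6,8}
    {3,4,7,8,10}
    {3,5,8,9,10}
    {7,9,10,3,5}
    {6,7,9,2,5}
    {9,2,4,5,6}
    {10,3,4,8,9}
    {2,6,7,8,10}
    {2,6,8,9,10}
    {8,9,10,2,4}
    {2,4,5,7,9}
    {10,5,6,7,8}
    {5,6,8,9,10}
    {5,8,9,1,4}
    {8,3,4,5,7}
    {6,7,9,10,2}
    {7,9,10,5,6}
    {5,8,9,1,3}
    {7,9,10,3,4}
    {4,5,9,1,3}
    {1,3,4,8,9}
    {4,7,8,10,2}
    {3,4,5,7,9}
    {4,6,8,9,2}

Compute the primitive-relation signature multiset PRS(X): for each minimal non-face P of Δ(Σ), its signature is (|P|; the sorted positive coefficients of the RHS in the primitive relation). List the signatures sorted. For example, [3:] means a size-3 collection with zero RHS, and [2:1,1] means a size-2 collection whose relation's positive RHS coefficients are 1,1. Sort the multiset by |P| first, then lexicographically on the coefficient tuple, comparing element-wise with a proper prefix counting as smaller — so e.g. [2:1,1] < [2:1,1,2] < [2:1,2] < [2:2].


Δ(Σ) — 10 vertices, 13 min non-faces:

  P = {2,3}:  v_{2} + v_{3} = 0 — sig = [2:]
  P = {1,7}:  v_{1} + v_{7} = v_{3} — sig = [2:1]
  P = {1,10}:  v_{1} + v_{10} = v_{3} + v_{8} + v_{9} — sig = [2:1,1,1]
  P = {3,6}:  v_{3} + v_{6} = v_{5} + v_{8} + v_{9} — sig = [2:1,1,1]
  P = {1,2}:  v_{1} + v_{2} = v_{4} + v_{5} + v_{8} + v_{9} — sig = [2:1,1,1,1]
  P = {1,6}:  v_{1} + v_{6} = v_{4} + 2·v_{5} + 2·v_{8} + 2·v_{9} — sig = [2:1,2,2,2]
  P = {4,5,10}:  v_{4} + v_{5} + v_{10} = 0 — sig = [3:]
  P = {4,6,7}:  v_{4} + v_{6} + v_{7} = v_{2} — sig = [3:1]
  P = {7,8,9}:  v_{7} + v_{8} + v_{9} = v_{10} — sig = [3:1]
  P = {2,5,10}:  v_{2} + v_{5} + v_{10} = v_{6} + v_{7} — sig = [3:1,1]
  P = {4,6,10}:  v_{4} + v_{6} + v_{10} = v_{2} + v_{8} + v_{9} — sig = [3:1,1,1]
  P = {2,5,8,9}:  v_{2} + v_{5} + v_{8} + v_{9} = v_{6} — sig = [4:1]
  P = {3,4,5,8,9}:  v_{3} + v_{4} + v_{5} + v_{8} + v_{9} = v_{1} — sig = [5:1]

Signatures (|P|; sorted positive RHS coefficients), sorted:
[[2:], [2:1], [2:1,1,1], [2:1,1,1], [2:1,1,1,1], [2:1,2,2,2], [3:], [3:1], [3:1], [3:1,1], [3:1,1,1], [4:1], [5:1]]


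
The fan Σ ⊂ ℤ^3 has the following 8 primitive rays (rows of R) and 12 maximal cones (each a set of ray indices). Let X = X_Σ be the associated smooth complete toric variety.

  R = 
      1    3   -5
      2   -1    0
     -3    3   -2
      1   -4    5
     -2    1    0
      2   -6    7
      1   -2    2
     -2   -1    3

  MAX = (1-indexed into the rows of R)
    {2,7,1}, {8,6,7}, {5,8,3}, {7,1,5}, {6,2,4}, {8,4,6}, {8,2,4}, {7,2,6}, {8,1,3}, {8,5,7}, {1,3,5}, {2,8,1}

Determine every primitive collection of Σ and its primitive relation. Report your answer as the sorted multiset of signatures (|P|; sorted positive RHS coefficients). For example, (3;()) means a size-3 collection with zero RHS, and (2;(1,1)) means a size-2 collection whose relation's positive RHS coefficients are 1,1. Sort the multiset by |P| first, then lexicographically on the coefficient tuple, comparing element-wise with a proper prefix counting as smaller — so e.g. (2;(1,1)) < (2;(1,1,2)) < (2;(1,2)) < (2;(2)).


Primitive collections (14):

  P={2,5}:  v_{2} + v_{5} = 0  ⇒ sig = (2;())
  P={1,4}:  v_{1} + v_{4} = v_{2}  ⇒ sig = (2;(1))
  P={3,4}:  v_{3} + v_{4} = v_{8}  ⇒ sig = (2;(1))
  P={3,7}:  v_{3} + v_{7} = v_{5}  ⇒ sig = (2;(1))
  P={4,7}:  v_{4} + v_{7} = v_{6}  ⇒ sig = (2;(1))
  P={1,6}:  v_{1} + v_{6} = v_{2} + v_{7}  ⇒ sig = (2;(1,1))
  P={2,3}:  v_{2} + v_{3} = v_{1} + v_{8}  ⇒ sig = (2;(1,1))
  P={3,6}:  v_{3} + v_{6} = v_{7} + v_{8}  ⇒ sig = (2;(1,1))
  P={4,5}:  v_{4} + v_{5} = v_{7} + v_{8}  ⇒ sig = (2;(1,1))
  P={5,6}:  v_{5} + v_{6} = 2·v_{7} + v_{8}  ⇒ sig = (2;(1,2))
  P={1,7,8}:  v_{1} + v_{7} + v_{8} = 0  ⇒ sig = (3;())
  P={1,5,8}:  v_{1} + v_{5} + v_{8} = v_{3}  ⇒ sig = (3;(1))
  P={2,7,8}:  v_{2} + v_{7} + v_{8} = v_{4}  ⇒ sig = (3;(1))
  P={2,6,8}:  v_{2} + v_{6} + v_{8} = 2·v_{4}  ⇒ sig = (3;(2))

Signatures (|P|; sorted positive RHS coefficients), sorted:
[(2;()), (2;(1)), (2;(1)), (2;(1)), (2;(1)), (2;(1,1)), (2;(1,1)), (2;(1,1)), (2;(1,1)), (2;(1,2)), (3;()), (3;(1)), (3;(1)), (3;(2))]
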